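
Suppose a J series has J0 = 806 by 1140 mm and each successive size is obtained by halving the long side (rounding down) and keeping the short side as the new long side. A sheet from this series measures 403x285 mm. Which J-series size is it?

J3

J0: 806 × 1140 mm
J1: 570 × 806 mm
J2: 403 × 570 mm
J3: 285 × 403 mm
J4: 201 × 285 mm
→ matches J3.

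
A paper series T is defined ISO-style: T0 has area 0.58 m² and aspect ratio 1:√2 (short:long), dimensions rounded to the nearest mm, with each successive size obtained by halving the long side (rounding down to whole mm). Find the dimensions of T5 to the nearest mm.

Let T0's short side be w mm. w · w√2 = 0.58 m² = 580,000 mm², so w ≈ 640.4 mm and w√2 ≈ 905.7 mm → T0 = 640 × 906 mm.
T1: ⌊906/2⌋ × 640 = 453 × 640 mm
T2: ⌊640/2⌋ × 453 = 320 × 453 mm
T3: ⌊453/2⌋ × 320 = 226 × 320 mm
T4: ⌊320/2⌋ × 226 = 160 × 226 mm
T5: ⌊226/2⌋ × 160 = 113 × 160 mm

113 × 160 mm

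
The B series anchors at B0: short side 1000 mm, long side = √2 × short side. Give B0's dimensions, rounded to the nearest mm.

Short side = 1000 mm; long side = 1000√2 ≈ 1414.2 mm.

1000 × 1414 mm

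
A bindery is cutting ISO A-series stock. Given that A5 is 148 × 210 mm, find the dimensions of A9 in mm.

A6: ⌊210/2⌋ × 148 = 105 × 148 mm
A7: ⌊148/2⌋ × 105 = 74 × 105 mm
A8: ⌊105/2⌋ × 74 = 52 × 74 mm
A9: ⌊74/2⌋ × 52 = 37 × 52 mm

37 × 52 mm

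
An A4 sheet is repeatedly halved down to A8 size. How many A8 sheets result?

16

Each ISO step halves the sheet: 1 × A4 → 2 × A5 → 4 × A6 → 8 × A7 → …
From A4 to A8 is 4 halving steps: 2^4 = 16.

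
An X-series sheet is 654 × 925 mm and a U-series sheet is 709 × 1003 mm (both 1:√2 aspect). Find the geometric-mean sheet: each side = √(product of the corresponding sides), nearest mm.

681 × 963 mm

Short side: √(654 · 709) = √463686 ≈ 680.9 → 681 mm
Long side: √(925 · 1003) = √927775 ≈ 963.2 → 963 mm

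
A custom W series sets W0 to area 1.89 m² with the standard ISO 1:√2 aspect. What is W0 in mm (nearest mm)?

1156 × 1635 mm

Let the short side be w mm. Then w · w√2 = 1.89 m² = 1,890,000 mm².
w² = 1,890,000/√2, so w ≈ 1156.0 mm; long side = w√2 ≈ 1634.9 mm.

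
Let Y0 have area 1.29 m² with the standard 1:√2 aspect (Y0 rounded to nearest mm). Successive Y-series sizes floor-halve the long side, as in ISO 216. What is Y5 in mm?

168 × 238 mm

Let Y0's short side be w mm. w · w√2 = 1.29 m² = 1,290,000 mm², so w ≈ 955.1 mm and w√2 ≈ 1350.7 mm → Y0 = 955 × 1351 mm.
Y1: ⌊1351/2⌋ × 955 = 675 × 955 mm
Y2: ⌊955/2⌋ × 675 = 477 × 675 mm
Y3: ⌊675/2⌋ × 477 = 337 × 477 mm
Y4: ⌊477/2⌋ × 337 = 238 × 337 mm
Y5: ⌊337/2⌋ × 238 = 168 × 238 mm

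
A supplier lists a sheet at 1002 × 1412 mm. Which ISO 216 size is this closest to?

Aspect ratio 1412/1002 ≈ 1.409 — close to the ISO √2 ≈ 1.414.
In the B-series (B0 = 1000 × 1414 mm): B0 = 1000 × 1414 mm.
Off by 4 mm total — nearest standard size.

B0 (1000 × 1414 mm)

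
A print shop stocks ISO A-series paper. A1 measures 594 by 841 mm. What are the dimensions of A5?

148 × 210 mm

A2: ⌊841/2⌋ × 594 = 420 × 594 mm
A3: ⌊594/2⌋ × 420 = 297 × 420 mm
A4: ⌊420/2⌋ × 297 = 210 × 297 mm
A5: ⌊297/2⌋ × 210 = 148 × 210 mm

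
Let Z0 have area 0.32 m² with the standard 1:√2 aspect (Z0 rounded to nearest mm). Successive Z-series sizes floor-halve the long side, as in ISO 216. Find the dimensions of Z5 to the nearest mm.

Let Z0's short side be w mm. w · w√2 = 0.32 m² = 320,000 mm², so w ≈ 475.7 mm and w√2 ≈ 672.7 mm → Z0 = 476 × 673 mm.
Z1: ⌊673/2⌋ × 476 = 336 × 476 mm
Z2: ⌊476/2⌋ × 336 = 238 × 336 mm
Z3: ⌊336/2⌋ × 238 = 168 × 238 mm
Z4: ⌊238/2⌋ × 168 = 119 × 168 mm
Z5: ⌊168/2⌋ × 119 = 84 × 119 mm

84 × 119 mm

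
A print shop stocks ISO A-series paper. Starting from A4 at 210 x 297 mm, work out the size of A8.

A5: ⌊297/2⌋ × 210 = 148 × 210 mm
A6: ⌊210/2⌋ × 148 = 105 × 148 mm
A7: ⌊148/2⌋ × 105 = 74 × 105 mm
A8: ⌊105/2⌋ × 74 = 52 × 74 mm

52 × 74 mm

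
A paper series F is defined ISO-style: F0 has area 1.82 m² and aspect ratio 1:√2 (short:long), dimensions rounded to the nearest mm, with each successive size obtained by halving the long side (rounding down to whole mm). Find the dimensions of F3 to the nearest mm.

401 × 567 mm

Let F0's short side be w mm. w · w√2 = 1.82 m² = 1,820,000 mm², so w ≈ 1134.4 mm and w√2 ≈ 1604.3 mm → F0 = 1134 × 1604 mm.
F1: ⌊1604/2⌋ × 1134 = 802 × 1134 mm
F2: ⌊1134/2⌋ × 802 = 567 × 802 mm
F3: ⌊802/2⌋ × 567 = 401 × 567 mm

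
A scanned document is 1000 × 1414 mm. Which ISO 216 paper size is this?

Aspect ratio 1414/1000 ≈ 1.414 — close to the ISO √2 ≈ 1.414.
In the B-series (B0 = 1000 × 1414 mm): B0 = 1000 × 1414 mm.

B0 (1000 × 1414 mm)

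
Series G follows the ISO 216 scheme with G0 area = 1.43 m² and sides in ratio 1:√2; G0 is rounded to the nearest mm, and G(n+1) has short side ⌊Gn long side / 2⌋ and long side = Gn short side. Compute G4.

Let G0's short side be w mm. w · w√2 = 1.43 m² = 1,430,000 mm², so w ≈ 1005.6 mm and w√2 ≈ 1422.1 mm → G0 = 1006 × 1422 mm.
G1: ⌊1422/2⌋ × 1006 = 711 × 1006 mm
G2: ⌊1006/2⌋ × 711 = 503 × 711 mm
G3: ⌊711/2⌋ × 503 = 355 × 503 mm
G4: ⌊503/2⌋ × 355 = 251 × 355 mm

251 × 355 mm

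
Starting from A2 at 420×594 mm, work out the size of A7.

74 × 105 mm

A3: ⌊594/2⌋ × 420 = 297 × 420 mm
A4: ⌊420/2⌋ × 297 = 210 × 297 mm
A5: ⌊297/2⌋ × 210 = 148 × 210 mm
A6: ⌊210/2⌋ × 148 = 105 × 148 mm
A7: ⌊148/2⌋ × 105 = 74 × 105 mm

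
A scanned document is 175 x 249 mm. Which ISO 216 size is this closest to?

B5 (176 × 250 mm)

Aspect ratio 249/175 ≈ 1.423 — close to the ISO √2 ≈ 1.414.
In the B-series (B0 = 1000 × 1414 mm): B5 = 176 × 250 mm.
Off by 2 mm total — nearest standard size.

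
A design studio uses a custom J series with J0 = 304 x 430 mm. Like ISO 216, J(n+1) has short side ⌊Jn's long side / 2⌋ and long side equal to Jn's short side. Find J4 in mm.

J1 = 215 × 304 mm (from J0 by 1 halving).
J2: ⌊304/2⌋ × 215 = 152 × 215 mm
J3: ⌊215/2⌋ × 152 = 107 × 152 mm
J4: ⌊152/2⌋ × 107 = 76 × 107 mm

76 × 107 mm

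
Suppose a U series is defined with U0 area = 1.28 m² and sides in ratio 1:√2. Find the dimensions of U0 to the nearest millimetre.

Let the short side be w mm. Then w · w√2 = 1.28 m² = 1,280,000 mm².
w² = 1,280,000/√2, so w ≈ 951.4 mm; long side = w√2 ≈ 1345.4 mm.

951 × 1345 mm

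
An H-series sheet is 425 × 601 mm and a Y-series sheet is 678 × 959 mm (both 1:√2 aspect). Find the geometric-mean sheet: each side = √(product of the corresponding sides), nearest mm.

Short side: √(425 · 678) = √288150 ≈ 536.8 → 537 mm
Long side: √(601 · 959) = √576359 ≈ 759.2 → 759 mm

537 × 759 mm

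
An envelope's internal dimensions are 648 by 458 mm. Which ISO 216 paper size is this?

C2 (458 × 648 mm)

Aspect ratio 648/458 ≈ 1.415 — close to the ISO √2 ≈ 1.414.
In the C-series (envelope sizes, between A and B): C2 = 458 × 648 mm.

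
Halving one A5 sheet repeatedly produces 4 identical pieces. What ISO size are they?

4 = 2^2, so 2 halving steps.
A5 → A6 → … → A7 after 2 steps.

A7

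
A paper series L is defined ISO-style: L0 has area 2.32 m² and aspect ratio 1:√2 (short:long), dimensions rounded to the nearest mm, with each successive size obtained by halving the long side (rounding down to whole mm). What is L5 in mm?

Let L0's short side be w mm. w · w√2 = 2.32 m² = 2,320,000 mm², so w ≈ 1280.8 mm and w√2 ≈ 1811.3 mm → L0 = 1281 × 1811 mm.
L1: ⌊1811/2⌋ × 1281 = 905 × 1281 mm
L2: ⌊1281/2⌋ × 905 = 640 × 905 mm
L3: ⌊905/2⌋ × 640 = 452 × 640 mm
L4: ⌊640/2⌋ × 452 = 320 × 452 mm
L5: ⌊452/2⌋ × 320 = 226 × 320 mm

226 × 320 mm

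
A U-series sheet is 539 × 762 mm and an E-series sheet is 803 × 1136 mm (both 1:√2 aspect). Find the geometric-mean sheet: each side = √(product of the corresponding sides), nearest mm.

658 × 930 mm

Short side: √(539 · 803) = √432817 ≈ 657.9 → 658 mm
Long side: √(762 · 1136) = √865632 ≈ 930.4 → 930 mm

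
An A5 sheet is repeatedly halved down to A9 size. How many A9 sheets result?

16

Each ISO step halves the sheet: 1 × A5 → 2 × A6 → 4 × A7 → 8 × A8 → …
From A5 to A9 is 4 halving steps: 2^4 = 16.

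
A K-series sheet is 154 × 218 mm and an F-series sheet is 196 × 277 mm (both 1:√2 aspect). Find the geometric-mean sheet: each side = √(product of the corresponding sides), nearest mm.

174 × 246 mm

Short side: √(154 · 196) = √30184 ≈ 173.7 → 174 mm
Long side: √(218 · 277) = √60386 ≈ 245.7 → 246 mm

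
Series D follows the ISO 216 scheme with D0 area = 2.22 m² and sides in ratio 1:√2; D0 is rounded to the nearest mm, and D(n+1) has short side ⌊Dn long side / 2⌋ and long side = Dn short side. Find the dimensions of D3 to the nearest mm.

443 × 626 mm

Let D0's short side be w mm. w · w√2 = 2.22 m² = 2,220,000 mm², so w ≈ 1252.9 mm and w√2 ≈ 1771.9 mm → D0 = 1253 × 1772 mm.
D1: ⌊1772/2⌋ × 1253 = 886 × 1253 mm
D2: ⌊1253/2⌋ × 886 = 626 × 886 mm
D3: ⌊886/2⌋ × 626 = 443 × 626 mm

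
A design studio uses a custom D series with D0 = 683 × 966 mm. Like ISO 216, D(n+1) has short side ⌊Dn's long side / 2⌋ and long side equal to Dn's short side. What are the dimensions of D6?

85 × 120 mm

D1: ⌊966/2⌋ × 683 = 483 × 683 mm
D2: ⌊683/2⌋ × 483 = 341 × 483 mm
D3: ⌊483/2⌋ × 341 = 241 × 341 mm
D4: ⌊341/2⌋ × 241 = 170 × 241 mm
D5: ⌊241/2⌋ × 170 = 120 × 170 mm
D6: ⌊170/2⌋ × 120 = 85 × 120 mm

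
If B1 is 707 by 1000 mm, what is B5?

176 × 250 mm

B2: ⌊1000/2⌋ × 707 = 500 × 707 mm
B3: ⌊707/2⌋ × 500 = 353 × 500 mm
B4: ⌊500/2⌋ × 353 = 250 × 353 mm
B5: ⌊353/2⌋ × 250 = 176 × 250 mm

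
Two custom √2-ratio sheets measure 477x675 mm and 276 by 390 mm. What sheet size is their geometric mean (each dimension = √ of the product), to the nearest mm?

363 × 513 mm

Short side: √(477 · 276) = √131652 ≈ 362.8 → 363 mm
Long side: √(675 · 390) = √263250 ≈ 513.1 → 513 mm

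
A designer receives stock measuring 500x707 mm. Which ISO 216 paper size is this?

Aspect ratio 707/500 ≈ 1.414 — close to the ISO √2 ≈ 1.414.
In the B-series (B0 = 1000 × 1414 mm): B2 = 500 × 707 mm.

B2 (500 × 707 mm)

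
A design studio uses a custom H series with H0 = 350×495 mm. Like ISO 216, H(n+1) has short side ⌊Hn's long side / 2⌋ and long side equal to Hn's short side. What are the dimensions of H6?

H1: ⌊495/2⌋ × 350 = 247 × 350 mm
H2: ⌊350/2⌋ × 247 = 175 × 247 mm
H3: ⌊247/2⌋ × 175 = 123 × 175 mm
H4: ⌊175/2⌋ × 123 = 87 × 123 mm
H5: ⌊123/2⌋ × 87 = 61 × 87 mm
H6: ⌊87/2⌋ × 61 = 43 × 61 mm

43 × 61 mm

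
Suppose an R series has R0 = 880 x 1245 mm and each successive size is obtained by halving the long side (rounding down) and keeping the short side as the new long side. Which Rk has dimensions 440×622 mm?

R2

R0: 880 × 1245 mm
R1: 622 × 880 mm
R2: 440 × 622 mm
R3: 311 × 440 mm
→ matches R2.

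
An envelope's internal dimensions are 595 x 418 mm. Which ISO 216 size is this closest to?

A2 (420 × 594 mm)

Aspect ratio 595/418 ≈ 1.423 — close to the ISO √2 ≈ 1.414.
In the A-series (A0 area = 1 m²): A2 = 420 × 594 mm.
Off by 3 mm total — nearest standard size.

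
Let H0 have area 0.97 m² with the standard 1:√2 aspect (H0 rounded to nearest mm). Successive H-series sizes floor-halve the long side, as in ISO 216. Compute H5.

Let H0's short side be w mm. w · w√2 = 0.97 m² = 970,000 mm², so w ≈ 828.2 mm and w√2 ≈ 1171.2 mm → H0 = 828 × 1171 mm.
H1: ⌊1171/2⌋ × 828 = 585 × 828 mm
H2: ⌊828/2⌋ × 585 = 414 × 585 mm
H3: ⌊585/2⌋ × 414 = 292 × 414 mm
H4: ⌊414/2⌋ × 292 = 207 × 292 mm
H5: ⌊292/2⌋ × 207 = 146 × 207 mm

146 × 207 mm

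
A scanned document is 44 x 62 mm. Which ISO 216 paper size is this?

Aspect ratio 62/44 ≈ 1.409 — close to the ISO √2 ≈ 1.414.
In the B-series (B0 = 1000 × 1414 mm): B9 = 44 × 62 mm.

B9 (44 × 62 mm)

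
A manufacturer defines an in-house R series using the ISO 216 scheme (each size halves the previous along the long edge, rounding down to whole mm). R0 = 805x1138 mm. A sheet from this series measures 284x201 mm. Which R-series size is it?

R4

R0: 805 × 1138 mm
R1: 569 × 805 mm
R2: 402 × 569 mm
R3: 284 × 402 mm
R4: 201 × 284 mm
R5: 142 × 201 mm
→ matches R4.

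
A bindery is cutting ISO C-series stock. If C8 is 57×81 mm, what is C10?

C9: ⌊81/2⌋ × 57 = 40 × 57 mm
C10: ⌊57/2⌋ × 40 = 28 × 40 mm

28 × 40 mm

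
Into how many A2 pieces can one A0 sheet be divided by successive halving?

4

Each ISO step halves the sheet: 1 × A0 → 2 × A1 → 4 × A2
From A0 to A2 is 2 halving steps: 2^2 = 4.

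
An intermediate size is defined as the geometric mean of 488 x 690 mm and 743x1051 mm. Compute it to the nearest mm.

Short side: √(488 · 743) = √362584 ≈ 602.1 → 602 mm
Long side: √(690 · 1051) = √725190 ≈ 851.6 → 852 mm

602 × 852 mm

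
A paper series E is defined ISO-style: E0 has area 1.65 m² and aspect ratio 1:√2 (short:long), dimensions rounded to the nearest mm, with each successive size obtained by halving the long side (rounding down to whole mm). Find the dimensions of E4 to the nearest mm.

270 × 382 mm

Let E0's short side be w mm. w · w√2 = 1.65 m² = 1,650,000 mm², so w ≈ 1080.2 mm and w√2 ≈ 1527.6 mm → E0 = 1080 × 1528 mm.
E1: ⌊1528/2⌋ × 1080 = 764 × 1080 mm
E2: ⌊1080/2⌋ × 764 = 540 × 764 mm
E3: ⌊764/2⌋ × 540 = 382 × 540 mm
E4: ⌊540/2⌋ × 382 = 270 × 382 mm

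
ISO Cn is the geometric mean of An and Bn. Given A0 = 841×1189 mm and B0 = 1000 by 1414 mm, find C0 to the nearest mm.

917 × 1297 mm

Short side: √(841 · 1000) = √841000 ≈ 917.1 → 917 mm
Long side: √(1189 · 1414) = √1681246 ≈ 1296.6 → 1297 mm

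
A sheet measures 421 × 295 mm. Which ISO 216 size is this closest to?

A3 (297 × 420 mm)

Aspect ratio 421/295 ≈ 1.427 — close to the ISO √2 ≈ 1.414.
In the A-series (A0 area = 1 m²): A3 = 297 × 420 mm.
Off by 3 mm total — nearest standard size.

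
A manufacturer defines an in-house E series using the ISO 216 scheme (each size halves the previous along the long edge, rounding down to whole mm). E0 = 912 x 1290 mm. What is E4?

E1: ⌊1290/2⌋ × 912 = 645 × 912 mm
E2: ⌊912/2⌋ × 645 = 456 × 645 mm
E3: ⌊645/2⌋ × 456 = 322 × 456 mm
E4: ⌊456/2⌋ × 322 = 228 × 322 mm

228 × 322 mm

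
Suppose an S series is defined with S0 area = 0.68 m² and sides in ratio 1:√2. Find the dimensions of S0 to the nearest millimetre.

693 × 981 mm

Let the short side be w mm. Then w · w√2 = 0.68 m² = 680,000 mm².
w² = 680,000/√2, so w ≈ 693.4 mm; long side = w√2 ≈ 980.6 mm.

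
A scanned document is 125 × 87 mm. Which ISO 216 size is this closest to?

Aspect ratio 125/87 ≈ 1.437 (ISO target is √2 ≈ 1.414).
In the B-series (B0 = 1000 × 1414 mm): B7 = 88 × 125 mm.
Off by 1 mm total — nearest standard size.

B7 (88 × 125 mm)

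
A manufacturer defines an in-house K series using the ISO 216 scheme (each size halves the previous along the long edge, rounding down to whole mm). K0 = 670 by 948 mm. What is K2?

335 × 474 mm

K1: ⌊948/2⌋ × 670 = 474 × 670 mm
K2: ⌊670/2⌋ × 474 = 335 × 474 mm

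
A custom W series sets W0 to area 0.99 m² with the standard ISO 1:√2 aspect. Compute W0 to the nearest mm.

Let the short side be w mm. Then w · w√2 = 0.99 m² = 990,000 mm².
w² = 990,000/√2, so w ≈ 836.7 mm; long side = w√2 ≈ 1183.2 mm.

837 × 1183 mm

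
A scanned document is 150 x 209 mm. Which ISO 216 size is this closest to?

A5 (148 × 210 mm)

Aspect ratio 209/150 ≈ 1.393 (ISO target is √2 ≈ 1.414).
In the A-series (A0 area = 1 m²): A5 = 148 × 210 mm.
Off by 3 mm total — nearest standard size.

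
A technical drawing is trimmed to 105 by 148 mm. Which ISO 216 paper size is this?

A6 (105 × 148 mm)

Aspect ratio 148/105 ≈ 1.410 — close to the ISO √2 ≈ 1.414.
In the A-series (A0 area = 1 m²): A6 = 105 × 148 mm.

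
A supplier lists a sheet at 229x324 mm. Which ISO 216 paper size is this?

Aspect ratio 324/229 ≈ 1.415 — close to the ISO √2 ≈ 1.414.
In the C-series (envelope sizes, between A and B): C4 = 229 × 324 mm.

C4 (229 × 324 mm)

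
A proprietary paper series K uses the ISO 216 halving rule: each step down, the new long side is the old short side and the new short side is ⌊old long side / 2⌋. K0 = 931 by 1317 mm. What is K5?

K1 = 658 × 931 mm (from K0 by 1 halving).
K2: ⌊931/2⌋ × 658 = 465 × 658 mm
K3: ⌊658/2⌋ × 465 = 329 × 465 mm
K4: ⌊465/2⌋ × 329 = 232 × 329 mm
K5: ⌊329/2⌋ × 232 = 164 × 232 mm

164 × 232 mm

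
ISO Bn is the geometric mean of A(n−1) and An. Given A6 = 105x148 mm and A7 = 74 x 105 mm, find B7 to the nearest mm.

88 × 125 mm

Short side: √(105 · 74) = √7770 ≈ 88.1 → 88 mm
Long side: √(148 · 105) = √15540 ≈ 124.7 → 125 mm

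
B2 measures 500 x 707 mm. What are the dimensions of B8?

62 × 88 mm

B3: ⌊707/2⌋ × 500 = 353 × 500 mm
B4: ⌊500/2⌋ × 353 = 250 × 353 mm
B5: ⌊353/2⌋ × 250 = 176 × 250 mm
B6: ⌊250/2⌋ × 176 = 125 × 176 mm
B7: ⌊176/2⌋ × 125 = 88 × 125 mm
B8: ⌊125/2⌋ × 88 = 62 × 88 mm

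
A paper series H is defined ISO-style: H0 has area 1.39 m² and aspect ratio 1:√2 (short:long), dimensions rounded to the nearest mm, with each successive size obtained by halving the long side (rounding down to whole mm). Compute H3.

Let H0's short side be w mm. w · w√2 = 1.39 m² = 1,390,000 mm², so w ≈ 991.4 mm and w√2 ≈ 1402.1 mm → H0 = 991 × 1402 mm.
H1: ⌊1402/2⌋ × 991 = 701 × 991 mm
H2: ⌊991/2⌋ × 701 = 495 × 701 mm
H3: ⌊701/2⌋ × 495 = 350 × 495 mm

350 × 495 mm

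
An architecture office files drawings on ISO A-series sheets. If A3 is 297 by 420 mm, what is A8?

52 × 74 mm

A4: ⌊420/2⌋ × 297 = 210 × 297 mm
A5: ⌊297/2⌋ × 210 = 148 × 210 mm
A6: ⌊210/2⌋ × 148 = 105 × 148 mm
A7: ⌊148/2⌋ × 105 = 74 × 105 mm
A8: ⌊105/2⌋ × 74 = 52 × 74 mm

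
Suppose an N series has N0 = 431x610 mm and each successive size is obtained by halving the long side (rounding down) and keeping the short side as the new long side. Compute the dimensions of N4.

N1: ⌊610/2⌋ × 431 = 305 × 431 mm
N2: ⌊431/2⌋ × 305 = 215 × 305 mm
N3: ⌊305/2⌋ × 215 = 152 × 215 mm
N4: ⌊215/2⌋ × 152 = 107 × 152 mm

107 × 152 mm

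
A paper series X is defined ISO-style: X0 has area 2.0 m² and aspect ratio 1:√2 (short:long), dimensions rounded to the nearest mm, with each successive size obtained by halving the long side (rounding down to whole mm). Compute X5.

210 × 297 mm

Let X0's short side be w mm. w · w√2 = 2.0 m² = 2,000,000 mm², so w ≈ 1189.2 mm and w√2 ≈ 1681.8 mm → X0 = 1189 × 1682 mm.
X1: ⌊1682/2⌋ × 1189 = 841 × 1189 mm
X2: ⌊1189/2⌋ × 841 = 594 × 841 mm
X3: ⌊841/2⌋ × 594 = 420 × 594 mm
X4: ⌊594/2⌋ × 420 = 297 × 420 mm
X5: ⌊420/2⌋ × 297 = 210 × 297 mm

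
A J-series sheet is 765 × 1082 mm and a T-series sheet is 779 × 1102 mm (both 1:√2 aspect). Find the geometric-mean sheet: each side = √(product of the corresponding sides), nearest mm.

Short side: √(765 · 779) = √595935 ≈ 772.0 → 772 mm
Long side: √(1082 · 1102) = √1192364 ≈ 1092.0 → 1092 mm

772 × 1092 mm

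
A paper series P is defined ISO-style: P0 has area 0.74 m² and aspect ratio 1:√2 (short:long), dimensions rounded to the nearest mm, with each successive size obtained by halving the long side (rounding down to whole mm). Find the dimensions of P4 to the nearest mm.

Let P0's short side be w mm. w · w√2 = 0.74 m² = 740,000 mm², so w ≈ 723.4 mm and w√2 ≈ 1023.0 mm → P0 = 723 × 1023 mm.
P1: ⌊1023/2⌋ × 723 = 511 × 723 mm
P2: ⌊723/2⌋ × 511 = 361 × 511 mm
P3: ⌊511/2⌋ × 361 = 255 × 361 mm
P4: ⌊361/2⌋ × 255 = 180 × 255 mm

180 × 255 mm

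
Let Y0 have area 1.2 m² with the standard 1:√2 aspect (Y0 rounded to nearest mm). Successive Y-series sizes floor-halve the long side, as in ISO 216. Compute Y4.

230 × 325 mm

Let Y0's short side be w mm. w · w√2 = 1.2 m² = 1,200,000 mm², so w ≈ 921.2 mm and w√2 ≈ 1302.7 mm → Y0 = 921 × 1303 mm.
Y1: ⌊1303/2⌋ × 921 = 651 × 921 mm
Y2: ⌊921/2⌋ × 651 = 460 × 651 mm
Y3: ⌊651/2⌋ × 460 = 325 × 460 mm
Y4: ⌊460/2⌋ × 325 = 230 × 325 mm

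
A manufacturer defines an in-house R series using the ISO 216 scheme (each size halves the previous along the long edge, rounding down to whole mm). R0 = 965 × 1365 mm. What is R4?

241 × 341 mm

R1: ⌊1365/2⌋ × 965 = 682 × 965 mm
R2: ⌊965/2⌋ × 682 = 482 × 682 mm
R3: ⌊682/2⌋ × 482 = 341 × 482 mm
R4: ⌊482/2⌋ × 341 = 241 × 341 mm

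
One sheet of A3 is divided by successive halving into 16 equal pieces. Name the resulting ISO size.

16 = 2^4, so 4 halving steps.
A3 → A4 → … → A7 after 4 steps.

A7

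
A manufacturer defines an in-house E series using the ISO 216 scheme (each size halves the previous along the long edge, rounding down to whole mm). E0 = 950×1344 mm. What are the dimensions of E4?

E1: ⌊1344/2⌋ × 950 = 672 × 950 mm
E2: ⌊950/2⌋ × 672 = 475 × 672 mm
E3: ⌊672/2⌋ × 475 = 336 × 475 mm
E4: ⌊475/2⌋ × 336 = 237 × 336 mm

237 × 336 mm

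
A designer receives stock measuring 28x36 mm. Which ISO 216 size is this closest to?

Aspect ratio 36/28 ≈ 1.286 (ISO target is √2 ≈ 1.414).
In the A-series (A0 area = 1 m²): A10 = 26 × 37 mm.
Off by 3 mm total — nearest standard size.

A10 (26 × 37 mm)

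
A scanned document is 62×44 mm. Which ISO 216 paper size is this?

B9 (44 × 62 mm)

Aspect ratio 62/44 ≈ 1.409 — close to the ISO √2 ≈ 1.414.
In the B-series (B0 = 1000 × 1414 mm): B9 = 44 × 62 mm.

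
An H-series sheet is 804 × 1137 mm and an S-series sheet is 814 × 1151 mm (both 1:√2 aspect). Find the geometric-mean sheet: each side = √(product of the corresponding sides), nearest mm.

809 × 1144 mm

Short side: √(804 · 814) = √654456 ≈ 809.0 → 809 mm
Long side: √(1137 · 1151) = √1308687 ≈ 1144.0 → 1144 mm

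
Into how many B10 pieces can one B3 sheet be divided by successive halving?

128

Each ISO step halves the sheet: 1 × B3 → 2 × B4 → 4 × B5 → 8 × B6 → …
From B3 to B10 is 7 halving steps: 2^7 = 128.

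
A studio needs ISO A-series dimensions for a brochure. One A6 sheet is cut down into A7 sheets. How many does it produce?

A6 = 105 × 148 mm; A7 = 74 × 105 mm.
Each halving step doubles the count; 1 step from A6 to A7.
2^1 = 2.

2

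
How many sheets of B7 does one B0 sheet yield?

B0 = 1000 × 1414 mm; B7 = 88 × 125 mm.
Each halving step doubles the count; 7 steps from B0 to B7.
2^7 = 128.

128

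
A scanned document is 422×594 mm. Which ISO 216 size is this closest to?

A2 (420 × 594 mm)

Aspect ratio 594/422 ≈ 1.408 — close to the ISO √2 ≈ 1.414.
In the A-series (A0 area = 1 m²): A2 = 420 × 594 mm.
Off by 2 mm total — nearest standard size.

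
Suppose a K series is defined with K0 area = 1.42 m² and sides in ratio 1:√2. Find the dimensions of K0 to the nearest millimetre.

1002 × 1417 mm

Let the short side be w mm. Then w · w√2 = 1.42 m² = 1,420,000 mm².
w² = 1,420,000/√2, so w ≈ 1002.0 mm; long side = w√2 ≈ 1417.1 mm.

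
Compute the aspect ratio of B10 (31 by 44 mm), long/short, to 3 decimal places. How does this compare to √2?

1.419

44 / 31 = 1.419
ISO 216 targets √2 ≈ 1.414; the +0.005 deviation is from mm rounding.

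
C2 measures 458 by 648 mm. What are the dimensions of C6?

114 × 162 mm

C3: ⌊648/2⌋ × 458 = 324 × 458 mm
C4: ⌊458/2⌋ × 324 = 229 × 324 mm
C5: ⌊324/2⌋ × 229 = 162 × 229 mm
C6: ⌊229/2⌋ × 162 = 114 × 162 mm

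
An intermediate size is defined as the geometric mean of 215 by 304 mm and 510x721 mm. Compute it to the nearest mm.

Short side: √(215 · 510) = √109650 ≈ 331.1 → 331 mm
Long side: √(304 · 721) = √219184 ≈ 468.2 → 468 mm

331 × 468 mm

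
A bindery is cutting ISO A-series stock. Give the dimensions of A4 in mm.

210 × 297 mm

A0 = 841 × 1189 mm (A0 has area 1 m², aspect 1:√2).
A1: ⌊1189/2⌋ × 841 = 594 × 841 mm
A2: ⌊841/2⌋ × 594 = 420 × 594 mm
A3: ⌊594/2⌋ × 420 = 297 × 420 mm
A4: ⌊420/2⌋ × 297 = 210 × 297 mm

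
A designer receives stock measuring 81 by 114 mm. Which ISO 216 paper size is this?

C7 (81 × 114 mm)

Aspect ratio 114/81 ≈ 1.407 — close to the ISO √2 ≈ 1.414.
In the C-series (envelope sizes, between A and B): C7 = 81 × 114 mm.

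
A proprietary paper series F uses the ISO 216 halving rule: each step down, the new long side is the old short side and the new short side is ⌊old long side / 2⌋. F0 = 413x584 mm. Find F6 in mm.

F1 = 292 × 413 mm (from F0 by 1 halving).
F2: ⌊413/2⌋ × 292 = 206 × 292 mm
F3: ⌊292/2⌋ × 206 = 146 × 206 mm
F4: ⌊206/2⌋ × 146 = 103 × 146 mm
F5: ⌊146/2⌋ × 103 = 73 × 103 mm
F6: ⌊103/2⌋ × 73 = 51 × 73 mm

51 × 73 mm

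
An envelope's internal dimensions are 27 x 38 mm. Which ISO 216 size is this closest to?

Aspect ratio 38/27 ≈ 1.407 — close to the ISO √2 ≈ 1.414.
In the A-series (A0 area = 1 m²): A10 = 26 × 37 mm.
Off by 2 mm total — nearest standard size.

A10 (26 × 37 mm)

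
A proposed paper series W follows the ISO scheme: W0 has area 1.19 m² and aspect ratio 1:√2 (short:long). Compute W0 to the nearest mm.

Let the short side be w mm. Then w · w√2 = 1.19 m² = 1,190,000 mm².
w² = 1,190,000/√2, so w ≈ 917.3 mm; long side = w√2 ≈ 1297.3 mm.

917 × 1297 mm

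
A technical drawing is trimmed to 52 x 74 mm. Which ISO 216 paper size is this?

A8 (52 × 74 mm)

Aspect ratio 74/52 ≈ 1.423 — close to the ISO √2 ≈ 1.414.
In the A-series (A0 area = 1 m²): A8 = 52 × 74 mm.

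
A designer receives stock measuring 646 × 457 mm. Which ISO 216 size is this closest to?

C2 (458 × 648 mm)

Aspect ratio 646/457 ≈ 1.414 — close to the ISO √2 ≈ 1.414.
In the C-series (envelope sizes, between A and B): C2 = 458 × 648 mm.
Off by 3 mm total — nearest standard size.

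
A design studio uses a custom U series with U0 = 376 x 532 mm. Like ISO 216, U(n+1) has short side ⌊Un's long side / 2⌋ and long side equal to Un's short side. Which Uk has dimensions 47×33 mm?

U7

U0: 376 × 532 mm
U1: 266 × 376 mm
U2: 188 × 266 mm
U3: 133 × 188 mm
U4: 94 × 133 mm
U5: 66 × 94 mm
U6: 47 × 66 mm
U7: 33 × 47 mm
U8: 23 × 33 mm
→ matches U7.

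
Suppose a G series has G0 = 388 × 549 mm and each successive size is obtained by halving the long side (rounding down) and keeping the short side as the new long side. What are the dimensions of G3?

137 × 194 mm

G1: ⌊549/2⌋ × 388 = 274 × 388 mm
G2: ⌊388/2⌋ × 274 = 194 × 274 mm
G3: ⌊274/2⌋ × 194 = 137 × 194 mm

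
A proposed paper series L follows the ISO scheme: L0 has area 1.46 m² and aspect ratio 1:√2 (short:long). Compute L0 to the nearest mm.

1016 × 1437 mm

Let the short side be w mm. Then w · w√2 = 1.46 m² = 1,460,000 mm².
w² = 1,460,000/√2, so w ≈ 1016.1 mm; long side = w√2 ≈ 1436.9 mm.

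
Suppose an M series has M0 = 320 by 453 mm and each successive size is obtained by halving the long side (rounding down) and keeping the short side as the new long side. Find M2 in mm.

M1: ⌊453/2⌋ × 320 = 226 × 320 mm
M2: ⌊320/2⌋ × 226 = 160 × 226 mm

160 × 226 mm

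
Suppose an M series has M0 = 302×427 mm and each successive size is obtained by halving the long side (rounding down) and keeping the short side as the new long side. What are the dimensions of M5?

53 × 75 mm

M1 = 213 × 302 mm (from M0 by 1 halving).
M2: ⌊302/2⌋ × 213 = 151 × 213 mm
M3: ⌊213/2⌋ × 151 = 106 × 151 mm
M4: ⌊151/2⌋ × 106 = 75 × 106 mm
M5: ⌊106/2⌋ × 75 = 53 × 75 mm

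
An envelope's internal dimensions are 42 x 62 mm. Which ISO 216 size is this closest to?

B9 (44 × 62 mm)

Aspect ratio 62/42 ≈ 1.476 (ISO target is √2 ≈ 1.414).
In the B-series (B0 = 1000 × 1414 mm): B9 = 44 × 62 mm.
Off by 2 mm total — nearest standard size.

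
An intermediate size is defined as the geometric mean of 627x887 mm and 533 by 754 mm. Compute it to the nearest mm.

578 × 818 mm

Short side: √(627 · 533) = √334191 ≈ 578.1 → 578 mm
Long side: √(887 · 754) = √668798 ≈ 817.8 → 818 mm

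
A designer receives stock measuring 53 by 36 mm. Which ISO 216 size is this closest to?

A9 (37 × 52 mm)

Aspect ratio 53/36 ≈ 1.472 (ISO target is √2 ≈ 1.414).
In the A-series (A0 area = 1 m²): A9 = 37 × 52 mm.
Off by 2 mm total — nearest standard size.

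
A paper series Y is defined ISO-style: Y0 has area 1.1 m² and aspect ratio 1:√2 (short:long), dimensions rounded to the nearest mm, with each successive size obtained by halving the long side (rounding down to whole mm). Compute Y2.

441 × 623 mm

Let Y0's short side be w mm. w · w√2 = 1.1 m² = 1,100,000 mm², so w ≈ 881.9 mm and w√2 ≈ 1247.3 mm → Y0 = 882 × 1247 mm.
Y1: ⌊1247/2⌋ × 882 = 623 × 882 mm
Y2: ⌊882/2⌋ × 623 = 441 × 623 mm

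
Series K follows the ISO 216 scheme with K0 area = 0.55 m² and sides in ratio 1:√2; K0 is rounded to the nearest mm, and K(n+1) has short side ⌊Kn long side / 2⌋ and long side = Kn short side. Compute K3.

220 × 312 mm

Let K0's short side be w mm. w · w√2 = 0.55 m² = 550,000 mm², so w ≈ 623.6 mm and w√2 ≈ 881.9 mm → K0 = 624 × 882 mm.
K1: ⌊882/2⌋ × 624 = 441 × 624 mm
K2: ⌊624/2⌋ × 441 = 312 × 441 mm
K3: ⌊441/2⌋ × 312 = 220 × 312 mm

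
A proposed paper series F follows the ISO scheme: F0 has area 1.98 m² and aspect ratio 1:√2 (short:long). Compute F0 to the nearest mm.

Let the short side be w mm. Then w · w√2 = 1.98 m² = 1,980,000 mm².
w² = 1,980,000/√2, so w ≈ 1183.2 mm; long side = w√2 ≈ 1673.4 mm.

1183 × 1673 mm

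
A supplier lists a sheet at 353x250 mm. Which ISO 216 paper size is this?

B4 (250 × 353 mm)

Aspect ratio 353/250 ≈ 1.412 — close to the ISO √2 ≈ 1.414.
In the B-series (B0 = 1000 × 1414 mm): B4 = 250 × 353 mm.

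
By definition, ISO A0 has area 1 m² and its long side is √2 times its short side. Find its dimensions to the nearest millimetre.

Let the short side be w mm. Then the long side is w√2 and w · w√2 = 10⁶ mm².
w² = 10⁶/√2, so w = 1000 / 2^(1/4) ≈ 840.9 mm; long side = 1000 · 2^(1/4) ≈ 1189.2 mm.

841 × 1189 mm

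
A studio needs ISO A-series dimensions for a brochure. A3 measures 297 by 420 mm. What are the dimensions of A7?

74 × 105 mm

A4: ⌊420/2⌋ × 297 = 210 × 297 mm
A5: ⌊297/2⌋ × 210 = 148 × 210 mm
A6: ⌊210/2⌋ × 148 = 105 × 148 mm
A7: ⌊148/2⌋ × 105 = 74 × 105 mm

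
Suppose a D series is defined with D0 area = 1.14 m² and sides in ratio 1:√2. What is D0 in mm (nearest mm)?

898 × 1270 mm

Let the short side be w mm. Then w · w√2 = 1.14 m² = 1,140,000 mm².
w² = 1,140,000/√2, so w ≈ 897.8 mm; long side = w√2 ≈ 1269.7 mm.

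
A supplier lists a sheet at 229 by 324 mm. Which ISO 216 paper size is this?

Aspect ratio 324/229 ≈ 1.415 — close to the ISO √2 ≈ 1.414.
In the C-series (envelope sizes, between A and B): C4 = 229 × 324 mm.

C4 (229 × 324 mm)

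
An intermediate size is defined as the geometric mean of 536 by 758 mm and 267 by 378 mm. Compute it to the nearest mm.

Short side: √(536 · 267) = √143112 ≈ 378.3 → 378 mm
Long side: √(758 · 378) = √286524 ≈ 535.3 → 535 mm

378 × 535 mm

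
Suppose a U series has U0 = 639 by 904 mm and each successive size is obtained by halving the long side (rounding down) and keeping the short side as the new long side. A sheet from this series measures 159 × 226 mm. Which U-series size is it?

U0: 639 × 904 mm
U1: 452 × 639 mm
U2: 319 × 452 mm
U3: 226 × 319 mm
U4: 159 × 226 mm
U5: 113 × 159 mm
→ matches U4.

U4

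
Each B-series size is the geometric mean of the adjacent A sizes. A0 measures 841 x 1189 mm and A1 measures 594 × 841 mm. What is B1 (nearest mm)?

707 × 1000 mm

Short side: √(841 · 594) = √499554 ≈ 706.8 → 707 mm
Long side: √(1189 · 841) = √999949 ≈ 1000.0 → 1000 mm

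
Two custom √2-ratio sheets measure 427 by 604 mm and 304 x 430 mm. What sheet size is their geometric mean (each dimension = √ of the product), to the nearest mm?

Short side: √(427 · 304) = √129808 ≈ 360.3 → 360 mm
Long side: √(604 · 430) = √259720 ≈ 509.6 → 510 mm

360 × 510 mm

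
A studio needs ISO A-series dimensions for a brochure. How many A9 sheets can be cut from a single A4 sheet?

Each ISO step halves the sheet: 1 × A4 → 2 × A5 → 4 × A6 → 8 × A7 → …
From A4 to A9 is 5 halving steps: 2^5 = 32.

32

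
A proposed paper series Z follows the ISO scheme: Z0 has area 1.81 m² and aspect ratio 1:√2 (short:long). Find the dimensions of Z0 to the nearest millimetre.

1131 × 1600 mm

Let the short side be w mm. Then w · w√2 = 1.81 m² = 1,810,000 mm².
w² = 1,810,000/√2, so w ≈ 1131.3 mm; long side = w√2 ≈ 1599.9 mm.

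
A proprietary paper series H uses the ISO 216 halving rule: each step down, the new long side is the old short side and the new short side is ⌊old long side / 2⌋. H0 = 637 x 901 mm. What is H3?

225 × 318 mm

H1: ⌊901/2⌋ × 637 = 450 × 637 mm
H2: ⌊637/2⌋ × 450 = 318 × 450 mm
H3: ⌊450/2⌋ × 318 = 225 × 318 mm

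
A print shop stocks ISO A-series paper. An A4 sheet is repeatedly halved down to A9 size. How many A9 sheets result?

32

A4 = 210 × 297 mm; A9 = 37 × 52 mm.
Each halving step doubles the count; 5 steps from A4 to A9.
2^5 = 32.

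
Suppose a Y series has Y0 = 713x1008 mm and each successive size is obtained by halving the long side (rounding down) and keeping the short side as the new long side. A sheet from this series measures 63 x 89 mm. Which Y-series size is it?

Y0: 713 × 1008 mm
Y1: 504 × 713 mm
Y2: 356 × 504 mm
Y3: 252 × 356 mm
Y4: 178 × 252 mm
Y5: 126 × 178 mm
Y6: 89 × 126 mm
Y7: 63 × 89 mm
Y8: 44 × 63 mm
→ matches Y7.

Y7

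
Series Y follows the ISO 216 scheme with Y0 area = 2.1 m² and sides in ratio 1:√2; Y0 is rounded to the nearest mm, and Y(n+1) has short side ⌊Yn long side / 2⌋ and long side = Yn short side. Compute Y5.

Let Y0's short side be w mm. w · w√2 = 2.1 m² = 2,100,000 mm², so w ≈ 1218.6 mm and w√2 ≈ 1723.3 mm → Y0 = 1219 × 1723 mm.
Y1: ⌊1723/2⌋ × 1219 = 861 × 1219 mm
Y2: ⌊1219/2⌋ × 861 = 609 × 861 mm
Y3: ⌊861/2⌋ × 609 = 430 × 609 mm
Y4: ⌊609/2⌋ × 430 = 304 × 430 mm
Y5: ⌊430/2⌋ × 304 = 215 × 304 mm

215 × 304 mm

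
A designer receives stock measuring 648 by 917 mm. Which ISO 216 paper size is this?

C1 (648 × 917 mm)

Aspect ratio 917/648 ≈ 1.415 — close to the ISO √2 ≈ 1.414.
In the C-series (envelope sizes, between A and B): C1 = 648 × 917 mm.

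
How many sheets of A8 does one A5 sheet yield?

8

Each ISO step halves the sheet: 1 × A5 → 2 × A6 → 4 × A7 → 8 × A8
From A5 to A8 is 3 halving steps: 2^3 = 8.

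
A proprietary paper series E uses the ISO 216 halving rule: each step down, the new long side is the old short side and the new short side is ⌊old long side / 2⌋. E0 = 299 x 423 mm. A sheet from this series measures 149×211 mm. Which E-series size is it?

E2

E0: 299 × 423 mm
E1: 211 × 299 mm
E2: 149 × 211 mm
E3: 105 × 149 mm
→ matches E2.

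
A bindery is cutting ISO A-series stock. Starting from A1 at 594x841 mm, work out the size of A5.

148 × 210 mm

A2: ⌊841/2⌋ × 594 = 420 × 594 mm
A3: ⌊594/2⌋ × 420 = 297 × 420 mm
A4: ⌊420/2⌋ × 297 = 210 × 297 mm
A5: ⌊297/2⌋ × 210 = 148 × 210 mm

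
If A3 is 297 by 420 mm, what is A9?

37 × 52 mm

A4: ⌊420/2⌋ × 297 = 210 × 297 mm
A5: ⌊297/2⌋ × 210 = 148 × 210 mm
A6: ⌊210/2⌋ × 148 = 105 × 148 mm
A7: ⌊148/2⌋ × 105 = 74 × 105 mm
A8: ⌊105/2⌋ × 74 = 52 × 74 mm
A9: ⌊74/2⌋ × 52 = 37 × 52 mm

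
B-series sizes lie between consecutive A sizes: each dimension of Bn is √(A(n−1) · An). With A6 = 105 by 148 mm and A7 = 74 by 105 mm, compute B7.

Short side: √(105 · 74) = √7770 ≈ 88.1 → 88 mm
Long side: √(148 · 105) = √15540 ≈ 124.7 → 125 mm

88 × 125 mm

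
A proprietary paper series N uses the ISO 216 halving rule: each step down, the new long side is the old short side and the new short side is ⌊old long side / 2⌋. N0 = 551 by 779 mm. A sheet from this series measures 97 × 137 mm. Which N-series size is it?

N0: 551 × 779 mm
N1: 389 × 551 mm
N2: 275 × 389 mm
N3: 194 × 275 mm
N4: 137 × 194 mm
N5: 97 × 137 mm
N6: 68 × 97 mm
→ matches N5.

N5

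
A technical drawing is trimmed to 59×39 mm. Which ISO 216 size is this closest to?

C9 (40 × 57 mm)

Aspect ratio 59/39 ≈ 1.513 (ISO target is √2 ≈ 1.414).
In the C-series (envelope sizes, between A and B): C9 = 40 × 57 mm.
Off by 3 mm total — nearest standard size.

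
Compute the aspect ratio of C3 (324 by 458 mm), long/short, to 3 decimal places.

1.414

458 / 324 = 1.414
Matches √2 ≈ 1.414 — the ISO 216 defining ratio.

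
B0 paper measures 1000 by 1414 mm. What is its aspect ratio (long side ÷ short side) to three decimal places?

1.414

1414 / 1000 = 1.414
Matches √2 ≈ 1.414 — the ISO 216 defining ratio.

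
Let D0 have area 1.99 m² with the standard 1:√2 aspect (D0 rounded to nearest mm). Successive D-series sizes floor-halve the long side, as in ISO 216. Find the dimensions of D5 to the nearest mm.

Let D0's short side be w mm. w · w√2 = 1.99 m² = 1,990,000 mm², so w ≈ 1186.2 mm and w√2 ≈ 1677.6 mm → D0 = 1186 × 1678 mm.
D1: ⌊1678/2⌋ × 1186 = 839 × 1186 mm
D2: ⌊1186/2⌋ × 839 = 593 × 839 mm
D3: ⌊839/2⌋ × 593 = 419 × 593 mm
D4: ⌊593/2⌋ × 419 = 296 × 419 mm
D5: ⌊419/2⌋ × 296 = 209 × 296 mm

209 × 296 mm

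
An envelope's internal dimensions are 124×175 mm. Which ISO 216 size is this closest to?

Aspect ratio 175/124 ≈ 1.411 — close to the ISO √2 ≈ 1.414.
In the B-series (B0 = 1000 × 1414 mm): B6 = 125 × 176 mm.
Off by 2 mm total — nearest standard size.

B6 (125 × 176 mm)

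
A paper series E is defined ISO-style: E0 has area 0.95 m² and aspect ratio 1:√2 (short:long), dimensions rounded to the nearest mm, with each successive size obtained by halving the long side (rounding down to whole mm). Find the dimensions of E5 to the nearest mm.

144 × 205 mm

Let E0's short side be w mm. w · w√2 = 0.95 m² = 950,000 mm², so w ≈ 819.6 mm and w√2 ≈ 1159.1 mm → E0 = 820 × 1159 mm.
E1: ⌊1159/2⌋ × 820 = 579 × 820 mm
E2: ⌊820/2⌋ × 579 = 410 × 579 mm
E3: ⌊579/2⌋ × 410 = 289 × 410 mm
E4: ⌊410/2⌋ × 289 = 205 × 289 mm
E5: ⌊289/2⌋ × 205 = 144 × 205 mm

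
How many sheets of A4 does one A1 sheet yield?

8

Each ISO step halves the sheet: 1 × A1 → 2 × A2 → 4 × A3 → 8 × A4
From A1 to A4 is 3 halving steps: 2^3 = 8.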